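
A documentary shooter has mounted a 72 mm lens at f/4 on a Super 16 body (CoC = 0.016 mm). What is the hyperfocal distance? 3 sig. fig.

81.1 m

Hyperfocal distance H = f²/(N·c) + f = 72²/(4 × 0.016) + 72 = 5184/0.064 + 72 ≈ 81072.0 mm ≈ 81.1 m.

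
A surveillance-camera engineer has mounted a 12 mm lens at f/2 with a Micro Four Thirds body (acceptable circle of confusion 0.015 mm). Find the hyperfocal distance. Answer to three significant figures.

4.81 m

Hyperfocal distance H = f²/(N·c) + f = 12²/(2 × 0.015) + 12 = 144/0.03 + 12 ≈ 4812.0 mm ≈ 4.81 m.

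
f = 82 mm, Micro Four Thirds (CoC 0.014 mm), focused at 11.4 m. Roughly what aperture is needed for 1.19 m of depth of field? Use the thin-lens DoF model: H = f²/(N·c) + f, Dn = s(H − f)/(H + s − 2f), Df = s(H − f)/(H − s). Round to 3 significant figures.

Write h = H − f = f²/(N·c). The thin-lens limits are Dn = s·h/(h + (s−f)) and Df = s·h/(h − (s−f)), so DoF = Df − Dn = 2·s·(s−f)·h / (h² − (s−f)²).
That is a quadratic in h: DoF·h² − 2·s·(s−f)·h − DoF·(s−f)² = 0 ⇒ h = (s−f)·(s + √(s² + DoF²)) / DoF = 11318 × (11400 + √(11400² + 1190²)) / 1190 = 11318 × (11400 + 11461.9) / 1190 ≈ 217438 mm.
Then N = f²/(c·h) = 82² / (0.014 × 217438) = 6724 / 3044.1 ≈ 2.21.

f/2.21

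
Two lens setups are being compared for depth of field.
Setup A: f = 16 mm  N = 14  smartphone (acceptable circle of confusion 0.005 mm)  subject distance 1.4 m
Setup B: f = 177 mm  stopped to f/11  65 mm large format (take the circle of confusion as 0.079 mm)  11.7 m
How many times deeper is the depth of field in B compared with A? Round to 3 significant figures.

Setup A: H = 16²/(14×0.005) + 16 ≈ 3673.1 mm; DoF = Df − Dn = 2252.4 − 1015.6 ≈ 1236.8 mm.
Setup B: H = 177²/(11×0.079) + 177 ≈ 36228.8 mm; DoF = Df − Dn = 17196.4 − 8866.2 ≈ 8330.2 mm.
Ratio = 8330.2 / 1236.8 ≈ 6.74.

6.74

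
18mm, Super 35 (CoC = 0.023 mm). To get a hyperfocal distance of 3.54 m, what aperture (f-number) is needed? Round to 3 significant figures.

Rearrange H = f²/(N·c) + f for N: N = f² / ((H − f)·c).
N = 18² / ((3540 − 18) × 0.023) = 324 / 81.01 ≈ 4.

f/4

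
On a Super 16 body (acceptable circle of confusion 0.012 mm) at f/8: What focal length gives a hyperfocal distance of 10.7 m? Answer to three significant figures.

From H = f²/(N·c) + f, with f ≪ H: f ≈ √(H·N·c) = √(10700 × 8 × 0.012) = √1027.2 ≈ 32.05 mm.
Exact: f² + N·c·f − N·c·H = 0 ⇒ f = (−N·c + √((N·c)² + 4·N·c·H))/2 = (−0.096 + √4108.8)/2 ≈ 32.002 mm ≈ 32.0 mm.

32.0 mm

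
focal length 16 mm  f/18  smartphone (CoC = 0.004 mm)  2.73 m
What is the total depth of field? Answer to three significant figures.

9.99 m

Hyperfocal distance H = f²/(N·c) + f = 16²/(18 × 0.004) + 16 = 256/0.072 + 16 ≈ 3571.6 mm ≈ 3.572 m.
Near limit Dn = s·(H − f)/(H + s − 2f) = 2730 × (3571.6 − 16) / (3571.6 + 2730 − 2 × 16) = 2730 × 3555.6 / 6269.6 ≈ 1548.2 mm.
Far limit Df = s·(H − f)/(H − s) = 2730 × (3571.6 − 16) / (3571.6 − 2730) = 2730 × 3555.6 / 841.6 ≈ 11534.2 mm.
Depth of field = Df − Dn = 11534.2 − 1548.2 ≈ 9986.0 mm ≈ 9.99 m.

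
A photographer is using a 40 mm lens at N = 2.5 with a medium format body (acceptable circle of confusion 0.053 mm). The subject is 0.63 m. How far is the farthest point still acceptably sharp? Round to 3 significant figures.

Hyperfocal distance H = f²/(N·c) + f = 40²/(2.5 × 0.053) + 40 = 1600/0.1325 + 40 ≈ 12115.5 mm ≈ 12.12 m.
Far limit Df = s·(H − f)/(H − s) = 630 × (12115.5 − 40) / (12115.5 − 630) = 630 × 12075.5 / 11485.5 ≈ 662.36 mm ≈ 0.662 m.

0.662 m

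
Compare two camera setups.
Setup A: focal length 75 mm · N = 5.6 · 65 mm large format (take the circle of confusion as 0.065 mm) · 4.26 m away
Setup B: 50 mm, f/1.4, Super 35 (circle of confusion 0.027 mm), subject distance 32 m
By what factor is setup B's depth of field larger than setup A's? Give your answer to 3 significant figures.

16.2

Setup A: H = 75²/(5.6×0.065) + 75 ≈ 15528.3 mm; DoF = Df − Dn = 5842.1 − 3352.2 ≈ 2489.9 mm.
Setup B: H = 50²/(1.4×0.027) + 50 ≈ 66187.6 mm; DoF = Df − Dn = 61906 − 21577 ≈ 40329 mm.
Ratio = 40329 / 2489.9 ≈ 16.2.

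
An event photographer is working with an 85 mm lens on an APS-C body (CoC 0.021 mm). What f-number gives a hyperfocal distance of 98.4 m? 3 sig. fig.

Rearrange H = f²/(N·c) + f for N: N = f² / ((H − f)·c).
N = 85² / ((98400 − 85) × 0.021) = 7225 / 2065 ≈ 3.50.

f/3.50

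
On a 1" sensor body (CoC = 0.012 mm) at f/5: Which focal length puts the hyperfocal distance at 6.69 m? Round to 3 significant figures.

20.0 mm

From H = f²/(N·c) + f, with f ≪ H: f ≈ √(H·N·c) = √(6690 × 5 × 0.012) = √401.40 ≈ 20.03 mm.
The +f correction barely moves this — solving exactly, f² + N·c·f − N·c·H = 0 ⇒ f = (−N·c + √((N·c)² + 4·N·c·H))/2 = (−0.06 + √1605.6)/2 ≈ 20.005 mm, so f ≈ 20.0 mm.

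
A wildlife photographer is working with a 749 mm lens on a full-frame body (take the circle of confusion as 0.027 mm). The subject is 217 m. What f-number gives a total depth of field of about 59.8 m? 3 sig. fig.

f/13

Write h = H − f = f²/(N·c). The thin-lens limits are Dn = s·h/(h + (s−f)) and Df = s·h/(h − (s−f)), so DoF = Df − Dn = 2·s·(s−f)·h / (h² − (s−f)²).
That is a quadratic in h: DoF·h² − 2·s·(s−f)·h − DoF·(s−f)² = 0 ⇒ h = (s−f)·(s + √(s² + DoF²)) / DoF = 216251 × (217000 + √(217000² + 59800²)) / 59800 = 216251 × (217000 + 225089) / 59800 ≈ 1598699 mm.
Then N = f²/(c·h) = 749² / (0.027 × 1598699) = 561001 / 43165 ≈ 13.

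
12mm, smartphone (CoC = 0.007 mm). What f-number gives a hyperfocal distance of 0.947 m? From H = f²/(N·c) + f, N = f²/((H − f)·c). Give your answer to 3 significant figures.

Rearrange H = f²/(N·c) + f for N: N = f² / ((H − f)·c).
N = 12² / ((947 − 12) × 0.007) = 144 / 6.545 ≈ 22.

f/22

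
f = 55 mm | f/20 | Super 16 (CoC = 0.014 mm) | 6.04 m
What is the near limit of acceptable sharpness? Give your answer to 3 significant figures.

Hyperfocal distance H = f²/(N·c) + f = 55²/(20 × 0.014) + 55 = 3025/0.28 + 55 ≈ 10858.6 mm ≈ 10.86 m.
Near limit Dn = s·(H − f)/(H + s − 2f) = 6040 × (10858.6 − 55) / (10858.6 + 6040 − 2 × 55) = 6040 × 10803.6 / 16788.6 ≈ 3886.8 mm ≈ 3.89 m.

3.89 m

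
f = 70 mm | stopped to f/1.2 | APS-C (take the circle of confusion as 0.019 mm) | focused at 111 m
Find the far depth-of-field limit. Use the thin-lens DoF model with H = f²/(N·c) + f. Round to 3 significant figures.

Hyperfocal distance H = f²/(N·c) + f = 70²/(1.2 × 0.019) + 70 = 4900/0.0228 + 70 ≈ 214982.3 mm ≈ 215.0 m.
Far limit Df = s·(H − f)/(H − s) = 111000 × (214982.3 − 70) / (214982.3 − 111000) = 111000 × 214912.3 / 103982.3 ≈ 229417 mm ≈ 229 m.

229 m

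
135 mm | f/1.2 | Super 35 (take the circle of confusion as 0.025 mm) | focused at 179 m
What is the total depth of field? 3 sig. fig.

115 m

Hyperfocal distance H = f²/(N·c) + f = 135²/(1.2 × 0.025) + 135 = 18225/0.03 + 135 ≈ 607635.0 mm ≈ 607.6 m.
Near limit Dn = s·(H − f)/(H + s − 2f) = 179000 × (607635.0 − 135) / (607635.0 + 179000 − 2 × 135) = 179000 × 607500.0 / 786365.0 ≈ 138285 mm.
Far limit Df = s·(H − f)/(H − s) = 179000 × (607635.0 − 135) / (607635.0 − 179000) = 179000 × 607500.0 / 428635.0 ≈ 253695 mm.
Depth of field = Df − Dn = 253695 − 138285 ≈ 115410 mm ≈ 115 m.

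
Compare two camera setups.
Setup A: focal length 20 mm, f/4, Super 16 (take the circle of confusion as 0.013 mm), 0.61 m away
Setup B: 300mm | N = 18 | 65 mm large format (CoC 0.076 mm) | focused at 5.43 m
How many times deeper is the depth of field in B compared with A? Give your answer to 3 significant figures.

9.05

Setup A: H = 20²/(4×0.013) + 20 ≈ 7712.3 mm; DoF = Df − Dn = 660.674 − 566.546 ≈ 94.128 mm.
Setup B: H = 300²/(18×0.076) + 300 ≈ 66089.5 mm; DoF = Df − Dn = 5889.22 − 5037.22 ≈ 852.00 mm.
Ratio = 852.00 / 94.128 ≈ 9.05.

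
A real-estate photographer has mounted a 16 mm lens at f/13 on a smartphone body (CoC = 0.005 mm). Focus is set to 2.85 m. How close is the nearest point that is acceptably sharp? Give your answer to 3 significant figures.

Hyperfocal distance H = f²/(N·c) + f = 16²/(13 × 0.005) + 16 = 256/0.065 + 16 ≈ 3954.5 mm ≈ 3.954 m.
Near limit Dn = s·(H − f)/(H + s − 2f) = 2850 × (3954.5 − 16) / (3954.5 + 2850 − 2 × 16) = 2850 × 3938.5 / 6772.5 ≈ 1657.4 mm ≈ 1.66 m.

1.66 m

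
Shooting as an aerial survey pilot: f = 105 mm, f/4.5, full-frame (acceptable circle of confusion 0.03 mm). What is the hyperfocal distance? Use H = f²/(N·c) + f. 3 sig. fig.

Hyperfocal distance H = f²/(N·c) + f = 105²/(4.5 × 0.03) + 105 = 11025/0.135 + 105 ≈ 81771.7 mm ≈ 81.8 m.

81.8 m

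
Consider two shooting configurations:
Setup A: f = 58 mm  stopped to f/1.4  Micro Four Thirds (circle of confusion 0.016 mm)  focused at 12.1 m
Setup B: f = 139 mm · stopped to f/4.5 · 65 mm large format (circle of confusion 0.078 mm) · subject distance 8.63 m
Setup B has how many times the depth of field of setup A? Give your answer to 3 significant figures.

Setup A: H = 58²/(1.4×0.016) + 58 ≈ 150236.6 mm; DoF = Df − Dn = 13154.8 − 11201.8 ≈ 1953.0 mm.
Setup B: H = 139²/(4.5×0.078) + 139 ≈ 55184.6 mm; DoF = Df − Dn = 10204.0 − 7476.7 ≈ 2727.3 mm.
Ratio = 2727.3 / 1953.0 ≈ 1.40.

1.40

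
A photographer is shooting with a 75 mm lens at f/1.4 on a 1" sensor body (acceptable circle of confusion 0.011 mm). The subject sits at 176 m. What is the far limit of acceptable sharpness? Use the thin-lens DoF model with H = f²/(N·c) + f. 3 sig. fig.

Hyperfocal distance H = f²/(N·c) + f = 75²/(1.4 × 0.011) + 75 = 5625/0.0154 + 75 ≈ 365334.7 mm ≈ 365.3 m.
Far limit Df = s·(H − f)/(H − s) = 176000 × (365334.7 − 75) / (365334.7 − 176000) = 176000 × 365259.7 / 189334.7 ≈ 339535 mm ≈ 340 m.

340 m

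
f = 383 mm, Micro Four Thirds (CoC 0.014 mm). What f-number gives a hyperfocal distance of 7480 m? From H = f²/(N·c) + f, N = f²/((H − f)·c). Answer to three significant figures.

f/1.40

Rearrange H = f²/(N·c) + f for N: N = f² / ((H − f)·c).
N = 383² / ((7480000 − 383) × 0.014) = 146689 / 104715 ≈ 1.40.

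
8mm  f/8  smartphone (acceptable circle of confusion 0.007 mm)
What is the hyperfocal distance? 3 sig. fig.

Hyperfocal distance H = f²/(N·c) + f = 8²/(8 × 0.007) + 8 = 64/0.056 + 8 ≈ 1150.9 mm ≈ 1.15 m.

1.15 m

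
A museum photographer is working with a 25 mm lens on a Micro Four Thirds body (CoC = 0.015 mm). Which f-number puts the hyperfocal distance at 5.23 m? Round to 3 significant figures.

f/8.01

Rearrange H = f²/(N·c) + f for N: N = f² / ((H − f)·c).
N = 25² / ((5230 − 25) × 0.015) = 625 / 78.08 ≈ 8.01.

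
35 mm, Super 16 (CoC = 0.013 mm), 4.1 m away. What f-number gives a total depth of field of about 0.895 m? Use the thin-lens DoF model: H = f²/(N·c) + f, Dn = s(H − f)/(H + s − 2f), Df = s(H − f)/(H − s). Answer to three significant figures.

f/2.50

Write h = H − f = f²/(N·c). The thin-lens limits are Dn = s·h/(h + (s−f)) and Df = s·h/(h − (s−f)), so DoF = Df − Dn = 2·s·(s−f)·h / (h² − (s−f)²).
That is a quadratic in h: DoF·h² − 2·s·(s−f)·h − DoF·(s−f)² = 0 ⇒ h = (s−f)·(s + √(s² + DoF²)) / DoF = 4065 × (4100 + √(4100² + 895²)) / 895 = 4065 × (4100 + 4196.55) / 895 ≈ 37682 mm.
Then N = f²/(c·h) = 35² / (0.013 × 37682) = 1225 / 489.87 ≈ 2.50.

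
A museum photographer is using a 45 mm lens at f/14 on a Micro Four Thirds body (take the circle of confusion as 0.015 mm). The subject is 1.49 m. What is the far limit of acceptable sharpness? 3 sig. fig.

Hyperfocal distance H = f²/(N·c) + f = 45²/(14 × 0.015) + 45 = 2025/0.21 + 45 ≈ 9687.9 mm ≈ 9.688 m.
Far limit Df = s·(H − f)/(H − s) = 1490 × (9687.9 − 45) / (9687.9 − 1490) = 1490 × 9642.9 / 8197.9 ≈ 1752.6 mm ≈ 1.75 m.

1.75 m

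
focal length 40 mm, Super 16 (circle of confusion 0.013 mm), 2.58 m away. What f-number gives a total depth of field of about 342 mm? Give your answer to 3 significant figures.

Write h = H − f = f²/(N·c). The thin-lens limits are Dn = s·h/(h + (s−f)) and Df = s·h/(h − (s−f)), so DoF = Df − Dn = 2·s·(s−f)·h / (h² − (s−f)²).
That is a quadratic in h: DoF·h² − 2·s·(s−f)·h − DoF·(s−f)² = 0 ⇒ h = (s−f)·(s + √(s² + DoF²)) / DoF = 2540 × (2580 + √(2580² + 342²)) / 342 = 2540 × (2580 + 2602.57) / 342 ≈ 38490 mm.
Then N = f²/(c·h) = 40² / (0.013 × 38490) = 1600 / 500.38 ≈ 3.20.

f/3.20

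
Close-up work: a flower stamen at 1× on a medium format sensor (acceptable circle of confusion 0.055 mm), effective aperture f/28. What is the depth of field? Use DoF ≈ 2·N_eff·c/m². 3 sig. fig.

At magnification m, DoF ≈ 2·N_eff·c/m² = 2 × 28 × 0.055 / 1² = 3.08 / 1 ≈ 3.08 mm.

3.08 mm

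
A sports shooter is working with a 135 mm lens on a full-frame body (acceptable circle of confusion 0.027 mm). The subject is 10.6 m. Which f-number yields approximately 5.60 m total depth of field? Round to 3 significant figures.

Write h = H − f = f²/(N·c). The thin-lens limits are Dn = s·h/(h + (s−f)) and Df = s·h/(h − (s−f)), so DoF = Df − Dn = 2·s·(s−f)·h / (h² − (s−f)²).
That is a quadratic in h: DoF·h² − 2·s·(s−f)·h − DoF·(s−f)² = 0 ⇒ h = (s−f)·(s + √(s² + DoF²)) / DoF = 10465 × (10600 + √(10600² + 5600²)) / 5600 = 10465 × (10600 + 11988.3) / 5600 ≈ 42212 mm.
Then N = f²/(c·h) = 135² / (0.027 × 42212) = 18225 / 1139.7 ≈ 16.

f/16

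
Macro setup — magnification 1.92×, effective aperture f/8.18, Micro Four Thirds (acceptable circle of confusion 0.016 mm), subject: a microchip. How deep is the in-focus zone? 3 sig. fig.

At magnification m, DoF ≈ 2·N_eff·c/m² = 2 × 8.18 × 0.016 / 1.92² = 0.2618 / 3.686 ≈ 0.071 mm.

0.0710 mm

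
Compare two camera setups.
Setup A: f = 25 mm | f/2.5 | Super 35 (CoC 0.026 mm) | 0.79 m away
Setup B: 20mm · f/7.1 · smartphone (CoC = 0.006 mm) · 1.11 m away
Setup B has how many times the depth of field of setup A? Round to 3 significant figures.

Setup A: H = 25²/(2.5×0.026) + 25 ≈ 9640.4 mm; DoF = Df − Dn = 858.29 − 731.78 ≈ 126.51 mm.
Setup B: H = 20²/(7.1×0.006) + 20 ≈ 9409.7 mm; DoF = Df − Dn = 1255.78 − 994.55 ≈ 261.23 mm.
Ratio = 261.23 / 126.51 ≈ 2.06.

2.06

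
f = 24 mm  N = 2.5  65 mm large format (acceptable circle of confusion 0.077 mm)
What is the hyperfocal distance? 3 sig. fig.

3.02 m

Hyperfocal distance H = f²/(N·c) + f = 24²/(2.5 × 0.077) + 24 = 576/0.1925 + 24 ≈ 3016.2 mm ≈ 3.02 m.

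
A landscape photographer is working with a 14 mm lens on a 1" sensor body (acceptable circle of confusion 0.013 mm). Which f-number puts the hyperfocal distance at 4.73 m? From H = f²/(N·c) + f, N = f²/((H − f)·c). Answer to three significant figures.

Rearrange H = f²/(N·c) + f for N: N = f² / ((H − f)·c).
N = 14² / ((4730 − 14) × 0.013) = 196 / 61.31 ≈ 3.20.

f/3.20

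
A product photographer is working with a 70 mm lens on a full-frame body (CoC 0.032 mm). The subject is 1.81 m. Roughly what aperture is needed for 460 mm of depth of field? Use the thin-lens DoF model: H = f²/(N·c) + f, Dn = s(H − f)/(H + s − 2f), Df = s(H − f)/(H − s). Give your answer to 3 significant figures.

Write h = H − f = f²/(N·c). The thin-lens limits are Dn = s·h/(h + (s−f)) and Df = s·h/(h − (s−f)), so DoF = Df − Dn = 2·s·(s−f)·h / (h² − (s−f)²).
That is a quadratic in h: DoF·h² − 2·s·(s−f)·h − DoF·(s−f)² = 0 ⇒ h = (s−f)·(s + √(s² + DoF²)) / DoF = 1740 × (1810 + √(1810² + 460²)) / 460 = 1740 × (1810 + 1867.54) / 460 ≈ 13911 mm.
Then N = f²/(c·h) = 70² / (0.032 × 13911) = 4900 / 445.14 ≈ 11.

f/11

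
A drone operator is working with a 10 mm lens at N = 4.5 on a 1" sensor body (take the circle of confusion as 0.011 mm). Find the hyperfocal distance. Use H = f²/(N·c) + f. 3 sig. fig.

Hyperfocal distance H = f²/(N·c) + f = 10²/(4.5 × 0.011) + 10 = 100/0.0495 + 10 ≈ 2030.2 mm ≈ 2.03 m.

2.03 m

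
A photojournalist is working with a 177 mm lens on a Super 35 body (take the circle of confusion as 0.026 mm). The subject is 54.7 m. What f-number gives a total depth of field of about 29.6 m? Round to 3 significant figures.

Write h = H − f = f²/(N·c). The thin-lens limits are Dn = s·h/(h + (s−f)) and Df = s·h/(h − (s−f)), so DoF = Df − Dn = 2·s·(s−f)·h / (h² − (s−f)²).
That is a quadratic in h: DoF·h² − 2·s·(s−f)·h − DoF·(s−f)² = 0 ⇒ h = (s−f)·(s + √(s² + DoF²)) / DoF = 54523 × (54700 + √(54700² + 29600²)) / 29600 = 54523 × (54700 + 62195.3) / 29600 ≈ 215320 mm.
Then N = f²/(c·h) = 177² / (0.026 × 215320) = 31329 / 5598.3 ≈ 5.60.

f/5.60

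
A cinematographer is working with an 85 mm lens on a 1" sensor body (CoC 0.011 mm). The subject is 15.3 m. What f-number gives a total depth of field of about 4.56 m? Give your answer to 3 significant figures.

f/6.30

Write h = H − f = f²/(N·c). The thin-lens limits are Dn = s·h/(h + (s−f)) and Df = s·h/(h − (s−f)), so DoF = Df − Dn = 2·s·(s−f)·h / (h² − (s−f)²).
That is a quadratic in h: DoF·h² − 2·s·(s−f)·h − DoF·(s−f)² = 0 ⇒ h = (s−f)·(s + √(s² + DoF²)) / DoF = 15215 × (15300 + √(15300² + 4560²)) / 4560 = 15215 × (15300 + 15965.1) / 4560 ≈ 104320 mm.
Then N = f²/(c·h) = 85² / (0.011 × 104320) = 7225 / 1147.5 ≈ 6.30.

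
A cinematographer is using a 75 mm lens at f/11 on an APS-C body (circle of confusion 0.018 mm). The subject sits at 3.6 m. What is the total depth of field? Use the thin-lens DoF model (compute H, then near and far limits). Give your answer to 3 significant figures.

Hyperfocal distance H = f²/(N·c) + f = 75²/(11 × 0.018) + 75 = 5625/0.198 + 75 ≈ 28484.1 mm ≈ 28.48 m.
Near limit Dn = s·(H − f)/(H + s − 2f) = 3600 × (28484.1 − 75) / (28484.1 + 3600 − 2 × 75) = 3600 × 28409.1 / 31934.1 ≈ 3202.62 mm.
Far limit Df = s·(H − f)/(H − s) = 3600 × (28484.1 − 75) / (28484.1 − 3600) = 3600 × 28409.1 / 24884.1 ≈ 4109.96 mm.
Depth of field = Df − Dn = 4109.96 − 3202.62 ≈ 907.34 mm ≈ 0.907 m.

0.907 m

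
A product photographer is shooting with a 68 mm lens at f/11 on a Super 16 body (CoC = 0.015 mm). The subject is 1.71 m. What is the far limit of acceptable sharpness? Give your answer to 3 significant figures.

1.82 m

Hyperfocal distance H = f²/(N·c) + f = 68²/(11 × 0.015) + 68 = 4624/0.165 + 68 ≈ 28092.2 mm ≈ 28.09 m.
Far limit Df = s·(H − f)/(H − s) = 1710 × (28092.2 − 68) / (28092.2 − 1710) = 1710 × 28024.2 / 26382.2 ≈ 1816.4 mm ≈ 1.82 m.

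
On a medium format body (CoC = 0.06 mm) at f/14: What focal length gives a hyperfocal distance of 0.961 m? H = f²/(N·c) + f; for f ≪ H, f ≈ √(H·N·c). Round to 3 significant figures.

From H = f²/(N·c) + f, with f ≪ H: f ≈ √(H·N·c) = √(961 × 14 × 0.06) = √807.24 ≈ 28.41 mm.
Exact: f² + N·c·f − N·c·H = 0 ⇒ f = (−N·c + √((N·c)² + 4·N·c·H))/2 = (−0.84 + √3229.7)/2 ≈ 27.995 mm ≈ 28.0 mm.

28.0 mm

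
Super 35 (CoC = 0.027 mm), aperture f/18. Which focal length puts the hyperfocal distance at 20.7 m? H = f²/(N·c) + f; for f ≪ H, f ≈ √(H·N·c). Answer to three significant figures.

From H = f²/(N·c) + f, with f ≪ H: f ≈ √(H·N·c) = √(20700 × 18 × 0.027) = √10060 ≈ 100.3 mm.
The +f correction barely moves this — solving exactly, f² + N·c·f − N·c·H = 0 ⇒ f = (−N·c + √((N·c)² + 4·N·c·H))/2 = (−0.486 + √40241)/2 ≈ 100.06 mm, so f ≈ 100 mm.

100 mm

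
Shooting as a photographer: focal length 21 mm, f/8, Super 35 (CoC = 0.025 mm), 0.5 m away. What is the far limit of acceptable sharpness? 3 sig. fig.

0.639 m

Hyperfocal distance H = f²/(N·c) + f = 21²/(8 × 0.025) + 21 = 441/0.2 + 21 ≈ 2226.0 mm ≈ 2.226 m.
Far limit Df = s·(H − f)/(H − s) = 500 × (2226.0 − 21) / (2226.0 − 500) = 500 × 2205.0 / 1726.0 ≈ 638.76 mm ≈ 0.639 m.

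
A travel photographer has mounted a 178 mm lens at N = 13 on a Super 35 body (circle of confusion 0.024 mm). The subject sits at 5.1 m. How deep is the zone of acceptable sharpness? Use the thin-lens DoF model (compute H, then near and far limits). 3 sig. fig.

Hyperfocal distance H = f²/(N·c) + f = 178²/(13 × 0.024) + 178 = 31684/0.312 + 178 ≈ 101729.3 mm ≈ 101.7 m.
Near limit Dn = s·(H − f)/(H + s − 2f) = 5100 × (101729.3 − 178) / (101729.3 + 5100 − 2 × 178) = 5100 × 101551.3 / 106473.3 ≈ 4864.24 mm.
Far limit Df = s·(H − f)/(H − s) = 5100 × (101729.3 − 178) / (101729.3 − 5100) = 5100 × 101551.3 / 96629.3 ≈ 5359.78 mm.
Depth of field = Df − Dn = 5359.78 − 4864.24 ≈ 495.54 mm.

496 mm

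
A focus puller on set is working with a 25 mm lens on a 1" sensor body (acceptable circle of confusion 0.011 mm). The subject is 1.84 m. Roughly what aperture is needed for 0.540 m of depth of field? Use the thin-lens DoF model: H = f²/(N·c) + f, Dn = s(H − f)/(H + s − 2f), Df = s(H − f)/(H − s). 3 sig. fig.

f/4.50

Write h = H − f = f²/(N·c). The thin-lens limits are Dn = s·h/(h + (s−f)) and Df = s·h/(h − (s−f)), so DoF = Df − Dn = 2·s·(s−f)·h / (h² − (s−f)²).
That is a quadratic in h: DoF·h² − 2·s·(s−f)·h − DoF·(s−f)² = 0 ⇒ h = (s−f)·(s + √(s² + DoF²)) / DoF = 1815 × (1840 + √(1840² + 540²)) / 540 = 1815 × (1840 + 1917.60) / 540 ≈ 12630 mm.
Then N = f²/(c·h) = 25² / (0.011 × 12630) = 625 / 138.93 ≈ 4.50.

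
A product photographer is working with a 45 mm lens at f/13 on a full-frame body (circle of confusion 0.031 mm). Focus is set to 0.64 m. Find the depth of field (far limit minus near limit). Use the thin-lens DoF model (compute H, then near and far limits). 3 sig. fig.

154 mm

Hyperfocal distance H = f²/(N·c) + f = 45²/(13 × 0.031) + 45 = 2025/0.403 + 45 ≈ 5069.8 mm ≈ 5.070 m.
Near limit Dn = s·(H − f)/(H + s − 2f) = 640 × (5069.8 − 45) / (5069.8 + 640 − 2 × 45) = 640 × 5024.8 / 5619.8 ≈ 572.24 mm.
Far limit Df = s·(H − f)/(H − s) = 640 × (5069.8 − 45) / (5069.8 − 640) = 640 × 5024.8 / 4429.8 ≈ 725.96 mm.
Depth of field = Df − Dn = 725.96 − 572.24 ≈ 153.72 mm.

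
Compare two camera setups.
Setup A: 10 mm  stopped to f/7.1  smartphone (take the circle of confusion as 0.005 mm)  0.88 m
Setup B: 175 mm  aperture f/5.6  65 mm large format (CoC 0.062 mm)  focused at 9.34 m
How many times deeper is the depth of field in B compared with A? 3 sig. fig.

3.27

Setup A: H = 10²/(7.1×0.005) + 10 ≈ 2826.9 mm; DoF = Df − Dn = 1273.24 − 672.35 ≈ 600.89 mm.
Setup B: H = 175²/(5.6×0.062) + 175 ≈ 88380.6 mm; DoF = Df − Dn = 10423.0 − 8460.9 ≈ 1962.1 mm.
Ratio = 1962.1 / 600.89 ≈ 3.27.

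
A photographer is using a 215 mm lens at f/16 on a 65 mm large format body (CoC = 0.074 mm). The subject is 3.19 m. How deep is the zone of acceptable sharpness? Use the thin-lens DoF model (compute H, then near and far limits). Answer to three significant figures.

Hyperfocal distance H = f²/(N·c) + f = 215²/(16 × 0.074) + 215 = 46225/1.184 + 215 ≈ 39256.4 mm ≈ 39.26 m.
Near limit Dn = s·(H − f)/(H + s − 2f) = 3190 × (39256.4 − 215) / (39256.4 + 3190 − 2 × 215) = 3190 × 39041.4 / 42016.4 ≈ 2964.13 mm.
Far limit Df = s·(H − f)/(H − s) = 3190 × (39256.4 − 215) / (39256.4 − 3190) = 3190 × 39041.4 / 36066.4 ≈ 3453.13 mm.
Depth of field = Df − Dn = 3453.13 − 2964.13 ≈ 489.00 mm.

489 mm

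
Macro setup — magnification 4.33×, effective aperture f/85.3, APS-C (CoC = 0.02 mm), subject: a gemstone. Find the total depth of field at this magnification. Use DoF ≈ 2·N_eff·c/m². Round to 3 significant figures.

At magnification m, DoF ≈ 2·N_eff·c/m² = 2 × 85.3 × 0.02 / 4.33² = 3.412 / 18.75 ≈ 0.182 mm.

0.182 mm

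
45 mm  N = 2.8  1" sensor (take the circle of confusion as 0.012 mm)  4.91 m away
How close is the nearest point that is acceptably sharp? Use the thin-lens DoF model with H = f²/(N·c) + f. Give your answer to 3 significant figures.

Hyperfocal distance H = f²/(N·c) + f = 45²/(2.8 × 0.012) + 45 = 2025/0.0336 + 45 ≈ 60312.9 mm ≈ 60.31 m.
Near limit Dn = s·(H − f)/(H + s − 2f) = 4910 × (60312.9 − 45) / (60312.9 + 4910 − 2 × 45) = 4910 × 60267.9 / 65132.9 ≈ 4543.3 mm ≈ 4.54 m.

4.54 m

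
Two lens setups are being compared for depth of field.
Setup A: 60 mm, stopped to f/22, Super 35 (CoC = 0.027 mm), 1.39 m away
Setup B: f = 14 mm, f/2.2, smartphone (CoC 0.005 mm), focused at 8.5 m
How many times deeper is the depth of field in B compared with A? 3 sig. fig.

16.3

Setup A: H = 60²/(22×0.027) + 60 ≈ 6120.6 mm; DoF = Df − Dn = 1780.80 − 1139.86 ≈ 640.94 mm.
Setup B: H = 14²/(2.2×0.005) + 14 ≈ 17832.2 mm; DoF = Df − Dn = 16229 − 5758 ≈ 10471 mm.
Ratio = 10471 / 640.94 ≈ 16.3.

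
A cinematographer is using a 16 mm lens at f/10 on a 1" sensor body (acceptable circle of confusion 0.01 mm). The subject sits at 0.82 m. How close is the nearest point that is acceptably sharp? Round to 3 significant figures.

0.624 m

Hyperfocal distance H = f²/(N·c) + f = 16²/(10 × 0.01) + 16 = 256/0.1 + 16 ≈ 2576.0 mm ≈ 2.576 m.
Near limit Dn = s·(H − f)/(H + s − 2f) = 820 × (2576.0 − 16) / (2576.0 + 820 − 2 × 16) = 820 × 2560.0 / 3364.0 ≈ 624.02 mm ≈ 0.624 m.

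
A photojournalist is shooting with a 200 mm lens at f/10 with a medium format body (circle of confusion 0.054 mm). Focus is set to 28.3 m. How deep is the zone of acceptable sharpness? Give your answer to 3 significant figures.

Hyperfocal distance H = f²/(N·c) + f = 200²/(10 × 0.054) + 200 = 40000/0.54 + 200 ≈ 74274.1 mm ≈ 74.27 m.
Near limit Dn = s·(H − f)/(H + s − 2f) = 28300 × (74274.1 − 200) / (74274.1 + 28300 − 2 × 200) = 28300 × 74074.1 / 102174.1 ≈ 20517 mm.
Far limit Df = s·(H − f)/(H − s) = 28300 × (74274.1 − 200) / (74274.1 − 28300) = 28300 × 74074.1 / 45974.1 ≈ 45597 mm.
Depth of field = Df − Dn = 45597 − 20517 ≈ 25080 mm ≈ 25.1 m.

25.1 m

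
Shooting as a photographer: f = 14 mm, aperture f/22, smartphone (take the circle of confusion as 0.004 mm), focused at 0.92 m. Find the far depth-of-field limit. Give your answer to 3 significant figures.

Hyperfocal distance H = f²/(N·c) + f = 14²/(22 × 0.004) + 14 = 196/0.088 + 14 ≈ 2241.3 mm ≈ 2.241 m.
Far limit Df = s·(H − f)/(H − s) = 920 × (2241.3 − 14) / (2241.3 − 920) = 920 × 2227.3 / 1321.3 ≈ 1550.8 mm ≈ 1.55 m.

1.55 m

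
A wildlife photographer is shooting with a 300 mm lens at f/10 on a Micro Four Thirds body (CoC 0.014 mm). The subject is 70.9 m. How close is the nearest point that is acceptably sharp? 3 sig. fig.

Hyperfocal distance H = f²/(N·c) + f = 300²/(10 × 0.014) + 300 = 90000/0.14 + 300 ≈ 643157.1 mm ≈ 643.2 m.
Near limit Dn = s·(H − f)/(H + s − 2f) = 70900 × (643157.1 − 300) / (643157.1 + 70900 − 2 × 300) = 70900 × 642857.1 / 713457.1 ≈ 63884 mm ≈ 63.9 m.

63.9 m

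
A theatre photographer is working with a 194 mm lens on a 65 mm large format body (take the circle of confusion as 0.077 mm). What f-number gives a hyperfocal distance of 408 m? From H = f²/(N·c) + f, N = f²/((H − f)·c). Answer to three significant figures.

Rearrange H = f²/(N·c) + f for N: N = f² / ((H − f)·c).
N = 194² / ((408000 − 194) × 0.077) = 37636 / 31401 ≈ 1.20.

f/1.20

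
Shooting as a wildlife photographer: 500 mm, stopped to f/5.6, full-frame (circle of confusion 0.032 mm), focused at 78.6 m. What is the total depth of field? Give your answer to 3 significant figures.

8.83 m

Hyperfocal distance H = f²/(N·c) + f = 500²/(5.6 × 0.032) + 500 = 250000/0.1792 + 500 ≈ 1395589.3 mm ≈ 1396 m.
Near limit Dn = s·(H − f)/(H + s − 2f) = 78600 × (1395589.3 − 500) / (1395589.3 + 78600 − 2 × 500) = 78600 × 1395089.3 / 1473189.3 ≈ 74433.1 mm.
Far limit Df = s·(H − f)/(H − s) = 78600 × (1395589.3 − 500) / (1395589.3 − 78600) = 78600 × 1395089.3 / 1316989.3 ≈ 83261.1 mm.
Depth of field = Df − Dn = 83261.1 − 74433.1 ≈ 8828.0 mm ≈ 8.83 m.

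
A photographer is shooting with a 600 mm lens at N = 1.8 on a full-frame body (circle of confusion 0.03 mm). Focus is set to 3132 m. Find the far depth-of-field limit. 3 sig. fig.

5910 m

Hyperfocal distance H = f²/(N·c) + f = 600²/(1.8 × 0.03) + 600 = 360000/0.054 + 600 ≈ 6667266.7 mm ≈ 6667 m.
Far limit Df = s·(H − f)/(H − s) = 3132000 × (6667266.7 − 600) / (6667266.7 − 3132000) = 3132000 × 6666666.7 / 3535266.7 ≈ 5906202 mm ≈ 5910 m.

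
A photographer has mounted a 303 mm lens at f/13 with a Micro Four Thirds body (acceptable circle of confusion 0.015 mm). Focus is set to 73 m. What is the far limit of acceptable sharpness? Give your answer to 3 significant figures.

86.3 m

Hyperfocal distance H = f²/(N·c) + f = 303²/(13 × 0.015) + 303 = 91809/0.195 + 303 ≈ 471118.4 mm ≈ 471.1 m.
Far limit Df = s·(H − f)/(H − s) = 73000 × (471118.4 − 303) / (471118.4 − 73000) = 73000 × 470815.4 / 398118.4 ≈ 86330 mm ≈ 86.3 m.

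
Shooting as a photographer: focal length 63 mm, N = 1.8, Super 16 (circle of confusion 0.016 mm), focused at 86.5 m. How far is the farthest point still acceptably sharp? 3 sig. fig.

Hyperfocal distance H = f²/(N·c) + f = 63²/(1.8 × 0.016) + 63 = 3969/0.0288 + 63 ≈ 137875.5 mm ≈ 137.9 m.
Far limit Df = s·(H − f)/(H − s) = 86500 × (137875.5 − 63) / (137875.5 − 86500) = 86500 × 137812.5 / 51375.5 ≈ 232032 mm ≈ 232 m.

232 m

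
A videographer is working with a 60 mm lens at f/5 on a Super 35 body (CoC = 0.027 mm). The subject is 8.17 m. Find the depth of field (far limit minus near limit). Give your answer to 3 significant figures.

5.48 m

Hyperfocal distance H = f²/(N·c) + f = 60²/(5 × 0.027) + 60 = 3600/0.135 + 60 ≈ 26726.7 mm ≈ 26.73 m.
Near limit Dn = s·(H − f)/(H + s − 2f) = 8170 × (26726.7 − 60) / (26726.7 + 8170 − 2 × 60) = 8170 × 26666.7 / 34776.7 ≈ 6264.7 mm.
Far limit Df = s·(H − f)/(H − s) = 8170 × (26726.7 − 60) / (26726.7 − 8170) = 8170 × 26666.7 / 18556.7 ≈ 11740.6 mm.
Depth of field = Df − Dn = 11740.6 − 6264.7 ≈ 5475.9 mm ≈ 5.48 m.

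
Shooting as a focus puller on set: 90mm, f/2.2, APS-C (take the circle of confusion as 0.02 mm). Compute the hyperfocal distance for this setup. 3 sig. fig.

Hyperfocal distance H = f²/(N·c) + f = 90²/(2.2 × 0.02) + 90 = 8100/0.044 + 90 ≈ 184180.9 mm ≈ 184 m.

184 m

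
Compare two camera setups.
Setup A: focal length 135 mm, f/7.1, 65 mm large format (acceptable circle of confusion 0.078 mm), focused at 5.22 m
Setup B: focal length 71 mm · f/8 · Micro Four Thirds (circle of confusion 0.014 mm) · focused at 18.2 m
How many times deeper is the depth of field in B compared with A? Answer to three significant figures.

Setup A: H = 135²/(7.1×0.078) + 135 ≈ 33044.0 mm; DoF = Df − Dn = 6174.0 − 4521.4 ≈ 1652.6 mm.
Setup B: H = 71²/(8×0.014) + 71 ≈ 45079.9 mm; DoF = Df − Dn = 30475 − 12974 ≈ 17501 mm.
Ratio = 17501 / 1652.6 ≈ 10.6.

10.6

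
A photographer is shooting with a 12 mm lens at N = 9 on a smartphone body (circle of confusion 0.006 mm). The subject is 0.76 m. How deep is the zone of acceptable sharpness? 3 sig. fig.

463 mm

Hyperfocal distance H = f²/(N·c) + f = 12²/(9 × 0.006) + 12 = 144/0.054 + 12 ≈ 2678.7 mm ≈ 2.679 m.
Near limit Dn = s·(H − f)/(H + s − 2f) = 760 × (2678.7 − 12) / (2678.7 + 760 − 2 × 12) = 760 × 2666.7 / 3414.7 ≈ 593.52 mm.
Far limit Df = s·(H − f)/(H − s) = 760 × (2678.7 − 12) / (2678.7 − 760) = 760 × 2666.7 / 1918.7 ≈ 1056.29 mm.
Depth of field = Df − Dn = 1056.29 − 593.52 ≈ 462.77 mm.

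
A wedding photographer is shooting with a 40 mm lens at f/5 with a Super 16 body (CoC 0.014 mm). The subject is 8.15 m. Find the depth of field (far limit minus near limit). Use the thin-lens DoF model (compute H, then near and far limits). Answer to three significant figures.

6.62 m

Hyperfocal distance H = f²/(N·c) + f = 40²/(5 × 0.014) + 40 = 1600/0.07 + 40 ≈ 22897.1 mm ≈ 22.90 m.
Near limit Dn = s·(H − f)/(H + s − 2f) = 8150 × (22897.1 − 40) / (22897.1 + 8150 − 2 × 40) = 8150 × 22857.1 / 30967.1 ≈ 6015.6 mm.
Far limit Df = s·(H − f)/(H − s) = 8150 × (22897.1 − 40) / (22897.1 − 8150) = 8150 × 22857.1 / 14747.1 ≈ 12632.0 mm.
Depth of field = Df − Dn = 12632.0 − 6015.6 ≈ 6616.4 mm ≈ 6.62 m.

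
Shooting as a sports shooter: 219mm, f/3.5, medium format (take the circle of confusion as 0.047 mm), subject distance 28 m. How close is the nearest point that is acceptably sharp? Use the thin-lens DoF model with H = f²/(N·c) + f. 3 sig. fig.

Hyperfocal distance H = f²/(N·c) + f = 219²/(3.5 × 0.047) + 219 = 47961/0.1645 + 219 ≈ 291775.2 mm ≈ 291.8 m.
Near limit Dn = s·(H − f)/(H + s − 2f) = 28000 × (291775.2 − 219) / (291775.2 + 28000 − 2 × 219) = 28000 × 291556.2 / 319337.2 ≈ 25564 mm ≈ 25.6 m.

25.6 m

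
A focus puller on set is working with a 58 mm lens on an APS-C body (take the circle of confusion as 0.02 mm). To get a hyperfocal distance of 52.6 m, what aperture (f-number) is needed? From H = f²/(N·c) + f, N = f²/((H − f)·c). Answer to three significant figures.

Rearrange H = f²/(N·c) + f for N: N = f² / ((H − f)·c).
N = 58² / ((52600 − 58) × 0.02) = 3364 / 1051 ≈ 3.20.

f/3.20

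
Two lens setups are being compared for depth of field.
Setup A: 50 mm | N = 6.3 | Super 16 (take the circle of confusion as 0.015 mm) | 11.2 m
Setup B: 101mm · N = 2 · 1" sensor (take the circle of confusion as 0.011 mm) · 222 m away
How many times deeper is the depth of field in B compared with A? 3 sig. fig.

24.0

Setup A: H = 50²/(6.3×0.015) + 50 ≈ 26505.0 mm; DoF = Df − Dn = 19359 − 7879 ≈ 11480 mm.
Setup B: H = 101²/(2×0.011) + 101 ≈ 463782.8 mm; DoF = Df − Dn = 425743 − 150146 ≈ 275597 mm.
Ratio = 275597 / 11480 ≈ 24.0.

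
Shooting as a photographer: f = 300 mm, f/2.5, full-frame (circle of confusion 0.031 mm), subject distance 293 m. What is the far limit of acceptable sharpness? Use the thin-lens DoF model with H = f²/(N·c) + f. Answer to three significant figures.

392 m

Hyperfocal distance H = f²/(N·c) + f = 300²/(2.5 × 0.031) + 300 = 90000/0.0775 + 300 ≈ 1161590.3 mm ≈ 1162 m.
Far limit Df = s·(H − f)/(H − s) = 293000 × (1161590.3 − 300) / (1161590.3 − 293000) = 293000 × 1161290.3 / 868590.3 ≈ 391736 mm ≈ 392 m.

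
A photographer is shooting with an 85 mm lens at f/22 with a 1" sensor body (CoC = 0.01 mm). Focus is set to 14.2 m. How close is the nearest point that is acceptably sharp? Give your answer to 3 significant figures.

Hyperfocal distance H = f²/(N·c) + f = 85²/(22 × 0.01) + 85 = 7225/0.22 + 85 ≈ 32925.9 mm ≈ 32.93 m.
Near limit Dn = s·(H − f)/(H + s − 2f) = 14200 × (32925.9 − 85) / (32925.9 + 14200 − 2 × 85) = 14200 × 32840.9 / 46955.9 ≈ 9931.5 mm ≈ 9.93 m.

9.93 m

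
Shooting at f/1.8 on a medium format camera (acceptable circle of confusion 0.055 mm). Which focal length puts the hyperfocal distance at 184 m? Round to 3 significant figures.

From H = f²/(N·c) + f, with f ≪ H: f ≈ √(H·N·c) = √(184000 × 1.8 × 0.055) = √18216 ≈ 135.0 mm.
The +f correction barely moves this — solving exactly, f² + N·c·f − N·c·H = 0 ⇒ f = (−N·c + √((N·c)² + 4·N·c·H))/2 = (−0.099 + √72864)/2 ≈ 134.92 mm, so f ≈ 135 mm.

135 mm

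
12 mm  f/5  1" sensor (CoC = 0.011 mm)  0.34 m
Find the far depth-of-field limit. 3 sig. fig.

Hyperfocal distance H = f²/(N·c) + f = 12²/(5 × 0.011) + 12 = 144/0.055 + 12 ≈ 2630.2 mm ≈ 2.630 m.
Far limit Df = s·(H − f)/(H − s) = 340 × (2630.2 − 12) / (2630.2 − 340) = 340 × 2618.2 / 2290.2 ≈ 388.69 mm.

389 mm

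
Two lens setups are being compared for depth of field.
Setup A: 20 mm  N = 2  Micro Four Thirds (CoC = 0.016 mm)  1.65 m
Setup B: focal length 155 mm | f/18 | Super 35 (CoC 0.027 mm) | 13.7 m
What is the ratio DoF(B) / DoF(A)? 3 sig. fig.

Setup A: H = 20²/(2×0.016) + 20 ≈ 12520.0 mm; DoF = Df − Dn = 1897.42 − 1459.66 ≈ 437.76 mm.
Setup B: H = 155²/(18×0.027) + 155 ≈ 49589.2 mm; DoF = Df − Dn = 18870.5 − 10753.5 ≈ 8117.0 mm.
Ratio = 8117.0 / 437.76 ≈ 18.5.

18.5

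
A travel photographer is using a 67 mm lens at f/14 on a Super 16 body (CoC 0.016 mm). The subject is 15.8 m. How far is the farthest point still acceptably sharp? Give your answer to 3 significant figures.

73.5 m

Hyperfocal distance H = f²/(N·c) + f = 67²/(14 × 0.016) + 67 = 4489/0.224 + 67 ≈ 20107.2 mm ≈ 20.11 m.
Far limit Df = s·(H − f)/(H − s) = 15800 × (20107.2 − 67) / (20107.2 − 15800) = 15800 × 20040.2 / 4307.2 ≈ 73513 mm ≈ 73.5 m.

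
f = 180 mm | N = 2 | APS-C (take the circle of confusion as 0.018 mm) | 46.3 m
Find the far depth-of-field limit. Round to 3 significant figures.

Hyperfocal distance H = f²/(N·c) + f = 180²/(2 × 0.018) + 180 = 32400/0.036 + 180 ≈ 900180.0 mm ≈ 900.2 m.
Far limit Df = s·(H − f)/(H − s) = 46300 × (900180.0 − 180) / (900180.0 − 46300) = 46300 × 900000.0 / 853880.0 ≈ 48801 mm ≈ 48.8 m.

48.8 m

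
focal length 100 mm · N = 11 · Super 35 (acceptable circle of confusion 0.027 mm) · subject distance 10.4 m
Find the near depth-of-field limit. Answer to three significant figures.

7.96 m

Hyperfocal distance H = f²/(N·c) + f = 100²/(11 × 0.027) + 100 = 10000/0.297 + 100 ≈ 33770.0 mm ≈ 33.77 m.
Near limit Dn = s·(H − f)/(H + s − 2f) = 10400 × (33770.0 − 100) / (33770.0 + 10400 − 2 × 100) = 10400 × 33670.0 / 43970.0 ≈ 7963.8 mm ≈ 7.96 m.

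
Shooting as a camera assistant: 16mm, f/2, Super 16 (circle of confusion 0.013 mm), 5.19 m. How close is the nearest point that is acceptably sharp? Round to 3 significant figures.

Hyperfocal distance H = f²/(N·c) + f = 16²/(2 × 0.013) + 16 = 256/0.026 + 16 ≈ 9862.2 mm ≈ 9.862 m.
Near limit Dn = s·(H − f)/(H + s − 2f) = 5190 × (9862.2 − 16) / (9862.2 + 5190 − 2 × 16) = 5190 × 9846.2 / 15020.2 ≈ 3402.2 mm ≈ 3.40 m.

3.40 m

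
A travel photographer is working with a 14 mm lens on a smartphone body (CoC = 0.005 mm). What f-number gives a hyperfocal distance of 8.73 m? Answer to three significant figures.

f/4.50

Rearrange H = f²/(N·c) + f for N: N = f² / ((H − f)·c).
N = 14² / ((8730 − 14) × 0.005) = 196 / 43.58 ≈ 4.50.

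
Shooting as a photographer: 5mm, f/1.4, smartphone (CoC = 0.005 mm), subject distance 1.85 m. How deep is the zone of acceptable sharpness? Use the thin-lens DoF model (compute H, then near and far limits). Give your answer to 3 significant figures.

2.61 m

Hyperfocal distance H = f²/(N·c) + f = 5²/(1.4 × 0.005) + 5 = 25/0.007 + 5 ≈ 3576.4 mm ≈ 3.576 m.
Near limit Dn = s·(H − f)/(H + s − 2f) = 1850 × (3576.4 − 5) / (3576.4 + 1850 − 2 × 5) = 1850 × 3571.4 / 5416.4 ≈ 1219.8 mm.
Far limit Df = s·(H − f)/(H − s) = 1850 × (3576.4 − 5) / (3576.4 − 1850) = 1850 × 3571.4 / 1726.4 ≈ 3827.1 mm.
Depth of field = Df − Dn = 3827.1 − 1219.8 ≈ 2607.3 mm ≈ 2.61 m.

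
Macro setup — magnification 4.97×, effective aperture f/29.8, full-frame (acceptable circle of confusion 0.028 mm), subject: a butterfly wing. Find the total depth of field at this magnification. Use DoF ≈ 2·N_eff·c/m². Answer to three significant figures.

At magnification m, DoF ≈ 2·N_eff·c/m² = 2 × 29.8 × 0.028 / 4.97² = 1.669 / 24.7 ≈ 0.0676 mm.

0.0676 mm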